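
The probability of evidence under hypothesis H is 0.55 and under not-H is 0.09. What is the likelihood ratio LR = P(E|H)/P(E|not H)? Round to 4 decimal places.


LR = 0.55 / 0.09
= 6.1111

6.1111


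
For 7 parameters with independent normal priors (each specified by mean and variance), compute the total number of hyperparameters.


A normal prior has 2 hyperparameters per parameter.
Total = 7 * 2 = 14

14


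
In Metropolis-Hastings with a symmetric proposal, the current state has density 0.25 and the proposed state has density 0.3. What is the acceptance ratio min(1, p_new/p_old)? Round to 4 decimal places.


Ratio = p_new / p_old = 0.3 / 0.25 = 1.2
Acceptance = min(1, 1.2) = 1.0

1.0


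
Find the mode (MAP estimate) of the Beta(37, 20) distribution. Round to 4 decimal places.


For Beta(a,b) with a,b > 1:
Mode = (a-1)/(a+b-2) = (37-1)/(57-2)
= 36/55 = 0.6545

0.6545


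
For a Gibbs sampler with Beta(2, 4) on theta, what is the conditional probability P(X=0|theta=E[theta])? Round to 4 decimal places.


E[theta] = 2/(2+4) = 0.3333
P(X=0|theta) = 1 - theta = 0.6667

0.6667


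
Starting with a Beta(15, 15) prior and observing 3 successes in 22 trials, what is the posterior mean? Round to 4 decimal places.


Posterior parameters: alpha = 15 + 3 = 18
beta = 15 + 19 = 34
Posterior mean = alpha / (alpha + beta) = 18 / 52
= 0.3462

0.3462


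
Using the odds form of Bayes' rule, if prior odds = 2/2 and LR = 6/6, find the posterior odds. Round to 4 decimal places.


Bayes' rule in odds form: posterior odds = prior odds * LR
= (2 * 6) / (2 * 6)
= 12/12 = 1.0

1.0


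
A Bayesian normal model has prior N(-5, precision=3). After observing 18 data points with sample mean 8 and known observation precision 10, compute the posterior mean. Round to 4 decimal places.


Posterior mean = (prior_precision * prior_mean + n * data_precision * data_mean) / (prior_precision + n * data_precision)
Numerator = 3*-5 + 18*10*8 = 1425
Denominator = 3 + 18*10 = 183
Posterior mean = 7.7869

7.7869


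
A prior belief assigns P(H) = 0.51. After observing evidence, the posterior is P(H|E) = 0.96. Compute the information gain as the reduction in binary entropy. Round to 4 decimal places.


H(prior) = -0.51*log2(0.51) - 0.49*log2(0.49)
= 0.9997
H(post) = -0.96*log2(0.96) - 0.04*log2(0.04)
= 0.2423
IG = 0.9997 - 0.2423 = 0.7574

0.7574


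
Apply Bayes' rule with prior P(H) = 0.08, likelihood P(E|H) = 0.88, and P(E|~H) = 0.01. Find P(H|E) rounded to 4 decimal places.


Step 1: Compute marginal P(E) = P(E|H)P(H) + P(E|~H)P(~H)
= 0.88*0.08 + 0.01*0.92 = 0.0796
Step 2: P(H|E) = P(E|H)P(H)/P(E) = 0.0704/0.0796
= 0.8844

0.8844


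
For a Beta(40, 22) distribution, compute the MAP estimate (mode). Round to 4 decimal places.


MAP = mode = (a-1)/(a+b-2)
= (40-1)/(40+22-2)
= 39/60 = 0.65

0.65


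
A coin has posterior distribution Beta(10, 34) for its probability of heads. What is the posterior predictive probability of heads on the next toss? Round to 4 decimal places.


Posterior predictive = E[theta] = alpha/(alpha+beta)
= 10/44
= 0.2273

0.2273


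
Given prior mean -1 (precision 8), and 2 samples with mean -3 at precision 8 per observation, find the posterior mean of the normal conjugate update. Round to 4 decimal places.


The posterior mean is a precision-weighted average of prior and data.
Post. prec. = 8 + 16 = 24
Post. mean = (-8 + -48)/24 = -56/24 = -2.3333

-2.3333


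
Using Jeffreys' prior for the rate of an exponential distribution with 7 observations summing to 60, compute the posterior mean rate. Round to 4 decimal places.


Jeffreys' prior leads to posterior Gamma(7, 60).
Mean = 7/60 = 0.1167

0.1167


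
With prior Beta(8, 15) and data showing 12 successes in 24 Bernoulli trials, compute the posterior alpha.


Conjugate update: alpha_posterior = alpha_prior + k
= 8 + 12 = 20

20


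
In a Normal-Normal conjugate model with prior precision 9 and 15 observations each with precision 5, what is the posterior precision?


Posterior precision = prior precision + n * observation precision
= 9 + 15 * 5
= 9 + 75 = 84

84


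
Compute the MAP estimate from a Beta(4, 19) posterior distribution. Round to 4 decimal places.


MAP = mode of Beta distribution
= (alpha - 1)/(alpha + beta - 2)
= (4-1)/(4+19-2)
= 3/21 = 0.1429

0.1429


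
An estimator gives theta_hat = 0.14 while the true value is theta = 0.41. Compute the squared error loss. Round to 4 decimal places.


The squared error loss is (theta_hat - theta)^2
= (0.14 - 0.41)^2
= (-0.27)^2 = 0.0729

0.0729


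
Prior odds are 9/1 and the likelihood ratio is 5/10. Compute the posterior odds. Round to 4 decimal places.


Posterior odds = prior odds * likelihood ratio
= (9/1) * (5/10)
= 45 / 10
= 4.5

4.5


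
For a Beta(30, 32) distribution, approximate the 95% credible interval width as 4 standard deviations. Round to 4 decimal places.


Variance of Beta(a,b) = ab / ((a+b)^2 * (a+b+1))
= 30*32 / ((62)^2 * 63)
= 0.004
SD = sqrt(0.004) = 0.063
Width = 4 * SD = 0.2518

0.2518


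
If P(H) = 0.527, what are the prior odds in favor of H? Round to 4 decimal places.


Prior odds = P(H) / (1 - P(H))
= 0.527 / 0.473
= 1.1142

1.1142


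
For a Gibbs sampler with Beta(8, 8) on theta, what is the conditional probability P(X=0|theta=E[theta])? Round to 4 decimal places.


E[theta] = 8/(8+8) = 0.5
P(X=0|theta) = 1 - theta = 0.5

0.5


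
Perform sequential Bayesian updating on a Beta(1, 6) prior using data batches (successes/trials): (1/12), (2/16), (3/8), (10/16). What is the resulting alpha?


Accumulate successes: 16
Posterior alpha = prior alpha + sum of successes
= 1 + 16 = 17

17


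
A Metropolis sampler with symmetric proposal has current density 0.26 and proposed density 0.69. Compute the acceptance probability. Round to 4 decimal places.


For symmetric proposals, acceptance = min(1, pi(x*)/pi(x))
= min(1, 0.69/0.26)
= min(1, 2.6538) = 1.0

1.0


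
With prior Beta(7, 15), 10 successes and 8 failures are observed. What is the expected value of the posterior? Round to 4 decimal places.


Posterior = Beta(17, 23)
E[theta] = alpha/(alpha+beta)
= 17/40 = 0.425

0.425


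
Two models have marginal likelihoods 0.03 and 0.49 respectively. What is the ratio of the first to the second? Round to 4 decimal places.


Evidence ratio = 0.03 / 0.49
= 0.0612

0.0612


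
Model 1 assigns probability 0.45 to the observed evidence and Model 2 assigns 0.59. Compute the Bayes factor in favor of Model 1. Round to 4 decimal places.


BF = P(data|M1) / P(data|M2)
= 0.45 / 0.59 = 0.7627

0.7627


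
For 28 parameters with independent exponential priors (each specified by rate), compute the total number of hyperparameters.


A exponential prior has 1 hyperparameter per parameter.
Total = 28 * 1 = 28

28


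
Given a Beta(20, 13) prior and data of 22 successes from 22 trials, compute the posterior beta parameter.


Number of failures = 22 - 22 = 0
Posterior beta = 13 + 0 = 13

13


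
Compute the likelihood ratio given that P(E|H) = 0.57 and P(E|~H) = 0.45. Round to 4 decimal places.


LR = P(E|H) / P(E|~H)
= 0.57 / 0.45 = 1.2667

1.2667


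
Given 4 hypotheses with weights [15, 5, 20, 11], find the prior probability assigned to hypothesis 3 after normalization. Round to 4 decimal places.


To normalize, divide each weight by the sum of all weights.
Sum = 51
Prior(H3) = 20/51 = 0.3922

0.3922


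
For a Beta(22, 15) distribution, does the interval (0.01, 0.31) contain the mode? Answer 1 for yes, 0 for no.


Mode of Beta(a,b) = (a-1)/(a+b-2)
= (22-1)/(22+15-2) = 0.6
Check: 0.01 <= 0.6 <= 0.31?
Result: 0

0


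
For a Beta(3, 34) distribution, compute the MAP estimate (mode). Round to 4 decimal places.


MAP = mode = (a-1)/(a+b-2)
= (3-1)/(3+34-2)
= 2/35 = 0.0571

0.0571


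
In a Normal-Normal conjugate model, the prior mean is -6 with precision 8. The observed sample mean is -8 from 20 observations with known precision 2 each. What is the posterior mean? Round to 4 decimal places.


Posterior precision = tau0 + n*tau = 8 + 20*2 = 48
Posterior mean = (tau0*mu0 + n*tau*xbar) / posterior_precision
= (8*-6 + 20*2*-8) / 48
= -368 / 48 = -7.6667

-7.6667


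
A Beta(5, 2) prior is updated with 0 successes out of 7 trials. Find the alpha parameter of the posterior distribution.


In the Beta-Binomial conjugate update:
alpha_post = alpha_prior + successes
= 5 + 0
= 5

5


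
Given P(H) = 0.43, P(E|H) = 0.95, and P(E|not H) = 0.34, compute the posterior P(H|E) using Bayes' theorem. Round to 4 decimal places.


By Bayes' theorem: P(H|E) = P(E|H)*P(H) / P(E)
P(E) = P(E|H)*P(H) + P(E|not H)*P(not H)
P(E) = 0.95*0.43 + 0.34*0.57 = 0.6023
P(H|E) = 0.95*0.43 / 0.6023 = 0.6782

0.6782


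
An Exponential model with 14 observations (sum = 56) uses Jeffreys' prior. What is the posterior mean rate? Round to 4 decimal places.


Posterior Gamma(14, 56)
E[lambda] = 14/56 = 0.25

0.25


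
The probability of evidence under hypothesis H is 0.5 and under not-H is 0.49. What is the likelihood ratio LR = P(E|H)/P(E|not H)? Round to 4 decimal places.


LR = 0.5 / 0.49
= 1.0204

1.0204


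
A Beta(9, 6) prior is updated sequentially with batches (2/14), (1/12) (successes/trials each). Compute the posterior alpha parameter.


Sequential conjugate updating is equivalent to a single batch update.
Total successes across all batches = 3
alpha_posterior = alpha_prior + total_successes = 9 + 3
= 12

12


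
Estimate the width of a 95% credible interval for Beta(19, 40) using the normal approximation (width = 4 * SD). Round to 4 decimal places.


For Beta(a,b): Var = ab/((a+b)^2(a+b+1))
Var = 0.0036, SD = 0.0603
Approximate 95% CI width = 4 * 0.0603 = 0.2413

0.2413


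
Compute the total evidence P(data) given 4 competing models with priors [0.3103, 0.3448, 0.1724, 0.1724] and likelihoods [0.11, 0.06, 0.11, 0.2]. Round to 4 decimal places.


Marginal likelihood = sum P(model_i) * P(data|model_i)
Model 1: 0.3103 * 0.11 = 0.0341
Model 2: 0.3448 * 0.06 = 0.0207
Model 3: 0.1724 * 0.11 = 0.019
Model 4: 0.1724 * 0.2 = 0.0345
Total = 0.1083

0.1083


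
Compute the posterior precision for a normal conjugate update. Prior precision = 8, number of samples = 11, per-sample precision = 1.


tau_post = tau_0 + n * tau
= 8 + 11 * 1 = 19

19


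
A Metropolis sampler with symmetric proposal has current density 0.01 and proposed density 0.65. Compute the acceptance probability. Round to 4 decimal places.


For symmetric proposals, acceptance = min(1, pi(x*)/pi(x))
= min(1, 0.65/0.01)
= min(1, 65.0) = 1.0

1.0


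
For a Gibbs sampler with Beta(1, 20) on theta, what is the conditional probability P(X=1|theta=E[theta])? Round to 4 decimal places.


E[theta] = 1/(1+20) = 0.0476
P(X=1|theta) = theta = 0.0476

0.0476


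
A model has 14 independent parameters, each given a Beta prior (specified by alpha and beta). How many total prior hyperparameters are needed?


Each Beta prior needs 2 hyperparameters (alpha and beta).
Total = 2 * 14 = 28

28


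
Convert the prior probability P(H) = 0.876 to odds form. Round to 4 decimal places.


P(not H) = 1 - 0.876 = 0.124
Odds = 0.876 / 0.124 = 7.0645

7.0645


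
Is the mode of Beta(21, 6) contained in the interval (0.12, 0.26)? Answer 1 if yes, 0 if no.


Mode = (a-1)/(a+b-2) = 20/25 = 0.8
Interval: (0.12, 0.26)
Contains mode? 0

0


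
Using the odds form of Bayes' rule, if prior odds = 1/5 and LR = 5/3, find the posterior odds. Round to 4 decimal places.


Bayes' rule in odds form: posterior odds = prior odds * LR
= (1 * 5) / (5 * 3)
= 5/15 = 0.3333

0.3333


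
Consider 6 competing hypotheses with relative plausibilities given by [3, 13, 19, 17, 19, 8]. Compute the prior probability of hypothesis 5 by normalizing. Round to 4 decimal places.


Sum of weights = 3 + 13 + 19 + 17 + 19 + 8 = 79
Normalized prior for H5 = 19 / 79
= 0.2405

0.2405


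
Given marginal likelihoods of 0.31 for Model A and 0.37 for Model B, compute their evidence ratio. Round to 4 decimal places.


Ratio = ML(A) / ML(B) = 0.31/0.37
= 0.8378

0.8378


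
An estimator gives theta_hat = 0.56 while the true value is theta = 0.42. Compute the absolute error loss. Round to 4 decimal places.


The absolute error loss is |theta_hat - theta|
= |0.56 - 0.42|
= 0.14

0.14


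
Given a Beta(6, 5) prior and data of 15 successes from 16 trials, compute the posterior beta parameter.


Number of failures = 16 - 15 = 1
Posterior beta = 5 + 1 = 6

6


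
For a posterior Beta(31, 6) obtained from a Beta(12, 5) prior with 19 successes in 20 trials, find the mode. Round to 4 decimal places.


Mode = (alpha - 1) / (alpha + beta - 2)
= 30 / 35
= 0.8571

0.8571


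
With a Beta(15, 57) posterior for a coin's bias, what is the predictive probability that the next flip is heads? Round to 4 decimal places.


The predictive probability equals the posterior mean.
P(next = heads) = alpha / (alpha + beta)
= 15 / 72 = 0.2083

0.2083


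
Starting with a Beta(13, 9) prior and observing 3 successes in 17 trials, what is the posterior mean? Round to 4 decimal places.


Posterior parameters: alpha = 13 + 3 = 16
beta = 9 + 14 = 23
Posterior mean = alpha / (alpha + beta) = 16 / 39
= 0.4103

0.4103


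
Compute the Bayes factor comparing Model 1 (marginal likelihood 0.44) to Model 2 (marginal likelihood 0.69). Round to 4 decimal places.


BF12 = marginal likelihood of M1 / marginal likelihood of M2
= 0.44/0.69
= 0.6377

0.6377


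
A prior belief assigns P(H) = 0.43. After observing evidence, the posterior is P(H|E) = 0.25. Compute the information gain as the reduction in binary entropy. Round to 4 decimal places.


H(prior) = -0.43*log2(0.43) - 0.57*log2(0.57)
= 0.9858
H(post) = -0.25*log2(0.25) - 0.75*log2(0.75)
= 0.8113
IG = 0.9858 - 0.8113 = 0.1745

0.1745


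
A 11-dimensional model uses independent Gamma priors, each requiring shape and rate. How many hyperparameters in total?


Per parameter: 2 (shape and rate).
Total = 11 * 2 = 22

22


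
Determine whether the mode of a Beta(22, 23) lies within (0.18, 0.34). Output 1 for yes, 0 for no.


First find the mode: (a-1)/(a+b-2) = 0.4884
Is 0.4884 in (0.18, 0.34)? 0

0


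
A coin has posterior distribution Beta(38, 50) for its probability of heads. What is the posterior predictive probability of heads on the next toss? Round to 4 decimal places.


Posterior predictive = E[theta] = alpha/(alpha+beta)
= 38/88
= 0.4318

0.4318


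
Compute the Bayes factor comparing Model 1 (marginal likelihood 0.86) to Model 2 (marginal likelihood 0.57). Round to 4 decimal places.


BF12 = marginal likelihood of M1 / marginal likelihood of M2
= 0.86/0.57
= 1.5088

1.5088


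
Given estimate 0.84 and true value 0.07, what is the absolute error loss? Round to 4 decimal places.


Absolute error = |estimate - true|
= |0.77| = 0.77

0.77


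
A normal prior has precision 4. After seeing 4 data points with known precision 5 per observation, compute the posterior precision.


In the conjugate normal model, precisions add:
tau_posterior = tau_prior + n * tau_data
= 4 + 4*5 = 24

24


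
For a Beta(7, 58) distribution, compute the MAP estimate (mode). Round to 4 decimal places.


MAP = mode = (a-1)/(a+b-2)
= (7-1)/(7+58-2)
= 6/63 = 0.0952

0.0952


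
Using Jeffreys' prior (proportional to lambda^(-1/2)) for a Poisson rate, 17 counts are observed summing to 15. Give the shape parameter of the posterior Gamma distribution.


Conjugate update: Gamma(prior_shape + S, prior_rate + n).
Prior shape = 0.5, prior rate = 0.
Posterior shape = 0.5 + S = 0.5 + 15 = 15.5

15.5


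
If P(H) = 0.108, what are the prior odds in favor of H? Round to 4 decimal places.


Prior odds = P(H) / (1 - P(H))
= 0.108 / 0.892
= 0.1211

0.1211


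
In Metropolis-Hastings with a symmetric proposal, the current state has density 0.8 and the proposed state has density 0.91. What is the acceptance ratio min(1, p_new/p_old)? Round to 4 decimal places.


Ratio = p_new / p_old = 0.91 / 0.8 = 1.1375
Acceptance = min(1, 1.1375) = 1.0

1.0


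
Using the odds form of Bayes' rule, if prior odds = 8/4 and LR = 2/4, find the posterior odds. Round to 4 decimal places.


Bayes' rule in odds form: posterior odds = prior odds * LR
= (8 * 2) / (4 * 4)
= 16/16 = 1.0

1.0


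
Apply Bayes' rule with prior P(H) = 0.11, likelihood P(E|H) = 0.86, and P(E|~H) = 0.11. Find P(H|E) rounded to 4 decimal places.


Step 1: Compute marginal P(E) = P(E|H)P(H) + P(E|~H)P(~H)
= 0.86*0.11 + 0.11*0.89 = 0.1925
Step 2: P(H|E) = P(E|H)P(H)/P(E) = 0.0946/0.1925
= 0.4914

0.4914


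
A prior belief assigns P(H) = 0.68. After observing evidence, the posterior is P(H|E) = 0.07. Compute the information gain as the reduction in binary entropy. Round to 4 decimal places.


H(prior) = -0.68*log2(0.68) - 0.32*log2(0.32)
= 0.9044
H(post) = -0.07*log2(0.07) - 0.93*log2(0.93)
= 0.3659
IG = 0.9044 - 0.3659 = 0.5385

0.5385


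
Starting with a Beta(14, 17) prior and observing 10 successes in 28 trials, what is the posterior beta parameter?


Posterior beta = prior beta + failures
Failures = 28 - 10 = 18
beta_post = 17 + 18 = 35

35


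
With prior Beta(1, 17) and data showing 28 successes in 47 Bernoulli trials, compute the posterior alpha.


Conjugate update: alpha_posterior = alpha_prior + k
= 1 + 28 = 29

29


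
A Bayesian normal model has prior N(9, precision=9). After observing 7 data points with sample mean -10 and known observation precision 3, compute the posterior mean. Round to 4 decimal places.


Posterior mean = (prior_precision * prior_mean + n * data_precision * data_mean) / (prior_precision + n * data_precision)
Numerator = 9*9 + 7*3*-10 = -129
Denominator = 9 + 7*3 = 30
Posterior mean = -4.3

-4.3


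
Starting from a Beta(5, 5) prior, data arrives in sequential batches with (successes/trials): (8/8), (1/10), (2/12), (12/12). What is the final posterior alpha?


In sequential Bayesian updating, we sum all successes.
Total successes = 23
Final alpha = 5 + 23 = 28

28


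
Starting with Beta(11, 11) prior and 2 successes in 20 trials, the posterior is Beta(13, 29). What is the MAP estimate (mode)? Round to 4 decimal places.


The mode of Beta(a, b) when a > 1 and b > 1 is (a-1)/(a+b-2)
= (13 - 1) / (13 + 29 - 2)
= 12 / 40
= 0.3

0.3


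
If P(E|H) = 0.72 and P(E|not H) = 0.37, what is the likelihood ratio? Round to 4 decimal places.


Likelihood ratio = P(E|H) / P(E|not H)
= 0.72 / 0.37
= 1.9459

1.9459


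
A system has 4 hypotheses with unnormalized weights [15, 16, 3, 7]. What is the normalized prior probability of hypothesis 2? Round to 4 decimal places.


The normalized prior is the weight divided by the total.
Total weight = 41
P(H2) = 16 / 41 = 0.3902

0.3902


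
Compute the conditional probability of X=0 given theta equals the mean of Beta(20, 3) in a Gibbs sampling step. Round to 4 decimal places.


Mean of Beta(20, 3) = 0.8696
P(X=0 | theta=0.8696) = 0.1304

0.1304


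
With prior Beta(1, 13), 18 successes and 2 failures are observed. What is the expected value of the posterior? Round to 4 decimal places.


Posterior = Beta(19, 15)
E[theta] = alpha/(alpha+beta)
= 19/34 = 0.5588

0.5588


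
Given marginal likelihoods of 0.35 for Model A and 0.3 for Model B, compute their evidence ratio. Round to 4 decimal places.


Ratio = ML(A) / ML(B) = 0.35/0.3
= 1.1667

1.1667


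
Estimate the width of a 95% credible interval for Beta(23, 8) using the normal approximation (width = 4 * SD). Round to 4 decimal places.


For Beta(a,b): Var = ab/((a+b)^2(a+b+1))
Var = 0.006, SD = 0.0774
Approximate 95% CI width = 4 * 0.0774 = 0.3094

0.3094


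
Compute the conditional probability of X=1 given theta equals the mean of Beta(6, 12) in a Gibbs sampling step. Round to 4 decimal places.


Mean of Beta(6, 12) = 0.3333
P(X=1 | theta=0.3333) = 0.3333

0.3333


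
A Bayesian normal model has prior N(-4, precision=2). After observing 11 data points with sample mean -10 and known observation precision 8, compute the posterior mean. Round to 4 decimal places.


Posterior mean = (prior_precision * prior_mean + n * data_precision * data_mean) / (prior_precision + n * data_precision)
Numerator = 2*-4 + 11*8*-10 = -888
Denominator = 2 + 11*8 = 90
Posterior mean = -9.8667

-9.8667


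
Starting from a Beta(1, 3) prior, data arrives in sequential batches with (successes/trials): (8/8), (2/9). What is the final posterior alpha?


In sequential Bayesian updating, we sum all successes.
Total successes = 10
Final alpha = 1 + 10 = 11

11


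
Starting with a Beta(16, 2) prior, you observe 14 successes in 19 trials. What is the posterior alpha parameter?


For a Beta-Binomial conjugate model:
Posterior alpha = prior alpha + number of successes
= 16 + 14 = 30

30


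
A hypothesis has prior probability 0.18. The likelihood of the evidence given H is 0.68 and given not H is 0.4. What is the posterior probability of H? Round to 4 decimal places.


Using Bayes' theorem:
P(E) = 0.18 * 0.68 + 0.82 * 0.4
P(E) = 0.4504
P(H|E) = (0.18 * 0.68) / 0.4504 = 0.2718

0.2718


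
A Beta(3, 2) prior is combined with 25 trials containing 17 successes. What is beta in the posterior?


In conjugate updating:
beta_posterior = beta_prior + (n - k)
= 2 + (25 - 17)
= 2 + 8 = 10

10


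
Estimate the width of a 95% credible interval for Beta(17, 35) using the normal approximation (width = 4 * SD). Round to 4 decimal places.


For Beta(a,b): Var = ab/((a+b)^2(a+b+1))
Var = 0.0042, SD = 0.0644
Approximate 95% CI width = 4 * 0.0644 = 0.2577

0.2577


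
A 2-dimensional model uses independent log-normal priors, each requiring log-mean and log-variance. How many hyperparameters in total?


Per parameter: 2 (log-mean and log-variance).
Total = 2 * 2 = 4

4


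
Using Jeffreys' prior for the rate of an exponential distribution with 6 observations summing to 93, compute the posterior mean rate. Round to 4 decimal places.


Jeffreys' prior leads to posterior Gamma(6, 93).
Mean = 6/93 = 0.0645

0.0645


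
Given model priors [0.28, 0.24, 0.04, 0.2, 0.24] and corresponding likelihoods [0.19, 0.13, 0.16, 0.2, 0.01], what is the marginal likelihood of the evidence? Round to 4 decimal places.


P(E) = sum_i P(M_i) P(E|M_i)
= 0.0532 + 0.0312 + 0.0064 + 0.04 + 0.0024
= 0.1332

0.1332


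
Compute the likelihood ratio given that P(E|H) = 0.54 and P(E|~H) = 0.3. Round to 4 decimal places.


LR = P(E|H) / P(E|~H)
= 0.54 / 0.3 = 1.8

1.8


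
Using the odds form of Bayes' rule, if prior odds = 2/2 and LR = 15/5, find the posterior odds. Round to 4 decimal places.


Bayes' rule in odds form: posterior odds = prior odds * LR
= (2 * 15) / (2 * 5)
= 30/10 = 3.0

3.0


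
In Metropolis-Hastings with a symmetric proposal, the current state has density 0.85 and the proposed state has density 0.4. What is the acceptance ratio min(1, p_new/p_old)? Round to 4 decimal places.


Ratio = p_new / p_old = 0.4 / 0.85 = 0.4706
Acceptance = min(1, 0.4706) = 0.4706

0.4706


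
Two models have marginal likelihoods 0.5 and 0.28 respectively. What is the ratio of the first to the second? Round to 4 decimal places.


Evidence ratio = 0.5 / 0.28
= 1.7857

1.7857


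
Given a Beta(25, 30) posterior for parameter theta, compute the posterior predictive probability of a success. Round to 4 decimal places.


For a Beta-Bernoulli model, the predictive probability is the mean:
P(success) = 25/(25+30) = 25/55 = 0.4545

0.4545


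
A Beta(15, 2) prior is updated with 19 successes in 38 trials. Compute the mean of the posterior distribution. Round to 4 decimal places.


After update: Beta(34, 21)
Mean = 34 / (34 + 21) = 34 / 55
= 0.6182

0.6182


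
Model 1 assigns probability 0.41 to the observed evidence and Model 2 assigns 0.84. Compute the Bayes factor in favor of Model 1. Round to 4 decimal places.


BF = P(data|M1) / P(data|M2)
= 0.41 / 0.84 = 0.4881

0.4881


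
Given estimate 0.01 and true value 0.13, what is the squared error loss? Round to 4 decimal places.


Squared error = (estimate - true)^2
Difference = -0.12
Loss = -0.12^2 = 0.0144

0.0144


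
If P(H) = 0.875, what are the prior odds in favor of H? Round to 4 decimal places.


Prior odds = P(H) / (1 - P(H))
= 0.875 / 0.125
= 7.0

7.0


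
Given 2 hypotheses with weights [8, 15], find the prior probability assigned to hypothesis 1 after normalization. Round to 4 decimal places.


To normalize, divide each weight by the sum of all weights.
Sum = 23
Prior(H1) = 8/23 = 0.3478

0.3478


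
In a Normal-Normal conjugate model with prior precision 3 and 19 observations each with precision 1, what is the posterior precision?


Posterior precision = prior precision + n * observation precision
= 3 + 19 * 1
= 3 + 19 = 22

22


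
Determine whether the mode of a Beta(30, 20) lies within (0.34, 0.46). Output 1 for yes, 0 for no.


First find the mode: (a-1)/(a+b-2) = 0.6042
Is 0.6042 in (0.34, 0.46)? 0

0


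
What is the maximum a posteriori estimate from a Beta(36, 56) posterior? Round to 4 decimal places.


The MAP estimate equals the mode of the distribution.
Mode of Beta(a,b) = (a-1)/(a+b-2)
= 35/90
= 0.3889

0.3889


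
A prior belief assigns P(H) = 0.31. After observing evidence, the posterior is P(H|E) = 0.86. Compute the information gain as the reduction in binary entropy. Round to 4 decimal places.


H(prior) = -0.31*log2(0.31) - 0.69*log2(0.69)
= 0.8932
H(post) = -0.86*log2(0.86) - 0.14*log2(0.14)
= 0.5842
IG = 0.8932 - 0.5842 = 0.3089

0.3089


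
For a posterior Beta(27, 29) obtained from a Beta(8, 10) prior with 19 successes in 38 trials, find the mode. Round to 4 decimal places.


Mode = (alpha - 1) / (alpha + beta - 2)
= 26 / 54
= 0.4815

0.4815


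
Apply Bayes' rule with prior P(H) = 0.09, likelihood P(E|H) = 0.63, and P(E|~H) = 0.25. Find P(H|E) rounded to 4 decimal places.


Step 1: Compute marginal P(E) = P(E|H)P(H) + P(E|~H)P(~H)
= 0.63*0.09 + 0.25*0.91 = 0.2842
Step 2: P(H|E) = P(E|H)P(H)/P(E) = 0.0567/0.2842
= 0.1995

0.1995


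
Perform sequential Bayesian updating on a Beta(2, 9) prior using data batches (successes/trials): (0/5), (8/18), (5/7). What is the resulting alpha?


Accumulate successes: 13
Posterior alpha = prior alpha + sum of successes
= 2 + 13 = 15

15


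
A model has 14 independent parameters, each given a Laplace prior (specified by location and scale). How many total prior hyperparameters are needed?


Each Laplace prior needs 2 hyperparameters (location and scale).
Total = 2 * 14 = 28

28


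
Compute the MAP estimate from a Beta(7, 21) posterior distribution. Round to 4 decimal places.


MAP = mode of Beta distribution
= (alpha - 1)/(alpha + beta - 2)
= (7-1)/(7+21-2)
= 6/26 = 0.2308

0.2308


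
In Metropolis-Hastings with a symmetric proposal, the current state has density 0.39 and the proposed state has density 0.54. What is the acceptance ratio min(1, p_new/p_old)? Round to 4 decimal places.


Ratio = p_new / p_old = 0.54 / 0.39 = 1.3846
Acceptance = min(1, 1.3846) = 1.0

1.0


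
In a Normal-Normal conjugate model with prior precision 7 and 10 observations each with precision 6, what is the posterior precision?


Posterior precision = prior precision + n * observation precision
= 7 + 10 * 6
= 7 + 60 = 67

67


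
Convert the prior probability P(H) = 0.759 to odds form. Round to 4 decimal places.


P(not H) = 1 - 0.759 = 0.241
Odds = 0.759 / 0.241 = 3.1494

3.1494


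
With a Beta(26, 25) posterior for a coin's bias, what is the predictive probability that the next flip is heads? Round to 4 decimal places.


The predictive probability equals the posterior mean.
P(next = heads) = alpha / (alpha + beta)
= 26 / 51 = 0.5098

0.5098


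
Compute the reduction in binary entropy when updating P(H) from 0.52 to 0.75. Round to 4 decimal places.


H_before = -p*log2(p) - (1-p)*log2(1-p) for p=0.52: 0.9988
H_after for p=0.75: 0.8113
Reduction = 0.9988 - 0.8113 = 0.1876

0.1876


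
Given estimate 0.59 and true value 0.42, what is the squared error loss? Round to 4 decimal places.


Squared error = (estimate - true)^2
Difference = 0.17
Loss = 0.17^2 = 0.0289

0.0289


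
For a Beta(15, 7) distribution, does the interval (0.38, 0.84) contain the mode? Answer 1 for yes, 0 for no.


Mode of Beta(a,b) = (a-1)/(a+b-2)
= (15-1)/(15+7-2) = 0.7
Check: 0.38 <= 0.7 <= 0.84?
Result: 1

1


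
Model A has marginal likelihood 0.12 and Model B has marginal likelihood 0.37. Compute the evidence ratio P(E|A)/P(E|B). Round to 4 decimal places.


Evidence ratio = P(E|A) / P(E|B)
= 0.12 / 0.37
= 0.3243

0.3243


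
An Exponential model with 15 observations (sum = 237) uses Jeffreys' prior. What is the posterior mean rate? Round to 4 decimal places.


Posterior Gamma(15, 237)
E[lambda] = 15/237 = 0.0633

0.0633


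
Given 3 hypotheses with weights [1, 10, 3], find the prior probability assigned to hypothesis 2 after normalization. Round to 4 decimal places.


To normalize, divide each weight by the sum of all weights.
Sum = 14
Prior(H2) = 10/14 = 0.7143

0.7143


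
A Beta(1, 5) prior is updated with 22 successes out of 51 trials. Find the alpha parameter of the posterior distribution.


In the Beta-Binomial conjugate update:
alpha_post = alpha_prior + successes
= 1 + 22
= 23

23


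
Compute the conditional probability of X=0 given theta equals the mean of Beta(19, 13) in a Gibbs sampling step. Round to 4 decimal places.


Mean of Beta(19, 13) = 0.5938
P(X=0 | theta=0.5938) = 0.4062

0.4062


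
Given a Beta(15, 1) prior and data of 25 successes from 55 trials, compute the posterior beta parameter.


Number of failures = 55 - 25 = 30
Posterior beta = 1 + 30 = 31

31


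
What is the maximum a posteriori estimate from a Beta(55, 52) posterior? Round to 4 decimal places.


The MAP estimate equals the mode of the distribution.
Mode of Beta(a,b) = (a-1)/(a+b-2)
= 54/105
= 0.5143

0.5143


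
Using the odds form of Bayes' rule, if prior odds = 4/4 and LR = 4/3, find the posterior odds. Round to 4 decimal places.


Bayes' rule in odds form: posterior odds = prior odds * LR
= (4 * 4) / (4 * 3)
= 16/12 = 1.3333

1.3333


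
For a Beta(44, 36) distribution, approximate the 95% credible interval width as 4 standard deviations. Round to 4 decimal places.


Variance of Beta(a,b) = ab / ((a+b)^2 * (a+b+1))
= 44*36 / ((80)^2 * 81)
= 0.0031
SD = sqrt(0.0031) = 0.0553
Width = 4 * SD = 0.2211

0.2211


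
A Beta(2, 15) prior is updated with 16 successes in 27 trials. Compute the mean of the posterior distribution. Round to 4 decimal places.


After update: Beta(18, 26)
Mean = 18 / (18 + 26) = 18 / 44
= 0.4091

0.4091


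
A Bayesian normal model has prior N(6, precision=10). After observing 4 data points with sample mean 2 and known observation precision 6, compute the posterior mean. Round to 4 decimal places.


Posterior mean = (prior_precision * prior_mean + n * data_precision * data_mean) / (prior_precision + n * data_precision)
Numerator = 10*6 + 4*6*2 = 108
Denominator = 10 + 4*6 = 34
Posterior mean = 3.1765

3.1765


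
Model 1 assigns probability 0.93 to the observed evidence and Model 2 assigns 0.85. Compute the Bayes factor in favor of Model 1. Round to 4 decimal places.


BF = P(data|M1) / P(data|M2)
= 0.93 / 0.85 = 1.0941

1.0941


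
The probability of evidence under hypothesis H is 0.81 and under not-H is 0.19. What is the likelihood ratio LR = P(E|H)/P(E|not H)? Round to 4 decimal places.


LR = 0.81 / 0.19
= 4.2632

4.2632


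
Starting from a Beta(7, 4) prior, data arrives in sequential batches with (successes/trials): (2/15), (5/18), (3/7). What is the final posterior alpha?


In sequential Bayesian updating, we sum all successes.
Total successes = 10
Final alpha = 7 + 10 = 17

17


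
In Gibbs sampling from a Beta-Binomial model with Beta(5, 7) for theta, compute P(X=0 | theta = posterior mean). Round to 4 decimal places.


Posterior mean = alpha/(alpha+beta) = 5/12 = 0.4167
P(X=0|theta=mean) = 1 - theta = 0.5833

0.5833


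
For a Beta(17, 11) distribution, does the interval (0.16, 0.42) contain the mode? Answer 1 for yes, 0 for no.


Mode of Beta(a,b) = (a-1)/(a+b-2)
= (17-1)/(17+11-2) = 0.6154
Check: 0.16 <= 0.6154 <= 0.42?
Result: 0

0


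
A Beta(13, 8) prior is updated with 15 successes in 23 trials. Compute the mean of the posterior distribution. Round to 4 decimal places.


After update: Beta(28, 16)
Mean = 28 / (28 + 16) = 28 / 44
= 0.6364

0.6364


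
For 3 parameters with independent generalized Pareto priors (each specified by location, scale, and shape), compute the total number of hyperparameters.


A generalized Pareto prior has 3 hyperparameters per parameter.
Total = 3 * 3 = 9

9


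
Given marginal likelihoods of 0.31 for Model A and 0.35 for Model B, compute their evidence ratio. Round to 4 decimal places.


Ratio = ML(A) / ML(B) = 0.31/0.35
= 0.8857

0.8857


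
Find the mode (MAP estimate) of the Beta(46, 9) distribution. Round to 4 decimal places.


For Beta(a,b) with a,b > 1:
Mode = (a-1)/(a+b-2) = (46-1)/(55-2)
= 45/53 = 0.8491

0.8491


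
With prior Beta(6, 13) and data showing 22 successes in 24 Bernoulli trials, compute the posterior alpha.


Conjugate update: alpha_posterior = alpha_prior + k
= 6 + 22 = 28

28


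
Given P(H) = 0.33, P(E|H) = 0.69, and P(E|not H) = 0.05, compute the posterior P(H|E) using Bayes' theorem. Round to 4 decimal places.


By Bayes' theorem: P(H|E) = P(E|H)*P(H) / P(E)
P(E) = P(E|H)*P(H) + P(E|not H)*P(not H)
P(E) = 0.69*0.33 + 0.05*0.67 = 0.2612
P(H|E) = 0.69*0.33 / 0.2612 = 0.8717

0.8717


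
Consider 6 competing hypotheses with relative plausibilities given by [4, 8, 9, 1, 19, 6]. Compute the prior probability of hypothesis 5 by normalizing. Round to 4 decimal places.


Sum of weights = 4 + 8 + 9 + 1 + 19 + 6 = 47
Normalized prior for H5 = 19 / 47
= 0.4043

0.4043


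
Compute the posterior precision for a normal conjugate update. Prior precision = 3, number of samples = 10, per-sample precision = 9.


tau_post = tau_0 + n * tau
= 3 + 10 * 9 = 93

93


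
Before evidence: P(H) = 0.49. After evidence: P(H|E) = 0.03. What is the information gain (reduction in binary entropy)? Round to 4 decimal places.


Prior entropy = 0.9997
Posterior entropy = 0.1944
Information gain = 0.9997 - 0.1944 = 0.8053

0.8053


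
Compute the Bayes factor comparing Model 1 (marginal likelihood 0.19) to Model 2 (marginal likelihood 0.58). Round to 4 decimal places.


BF12 = marginal likelihood of M1 / marginal likelihood of M2
= 0.19/0.58
= 0.3276

0.3276


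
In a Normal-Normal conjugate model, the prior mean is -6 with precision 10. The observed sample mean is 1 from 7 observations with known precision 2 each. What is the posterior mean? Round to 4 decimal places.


Posterior precision = tau0 + n*tau = 10 + 7*2 = 24
Posterior mean = (tau0*mu0 + n*tau*xbar) / posterior_precision
= (10*-6 + 7*2*1) / 24
= -46 / 24 = -1.9167

-1.9167


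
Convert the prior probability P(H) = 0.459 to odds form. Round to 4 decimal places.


P(not H) = 1 - 0.459 = 0.541
Odds = 0.459 / 0.541 = 0.8484

0.8484


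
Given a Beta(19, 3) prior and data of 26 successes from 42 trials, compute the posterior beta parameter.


Number of failures = 42 - 26 = 16
Posterior beta = 3 + 16 = 19

19


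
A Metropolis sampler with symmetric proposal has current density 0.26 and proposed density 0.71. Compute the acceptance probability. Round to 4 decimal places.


For symmetric proposals, acceptance = min(1, pi(x*)/pi(x))
= min(1, 0.71/0.26)
= min(1, 2.7308) = 1.0

1.0


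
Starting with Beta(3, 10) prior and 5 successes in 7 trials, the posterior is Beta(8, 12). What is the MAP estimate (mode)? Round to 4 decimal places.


The mode of Beta(a, b) when a > 1 and b > 1 is (a-1)/(a+b-2)
= (8 - 1) / (8 + 12 - 2)
= 7 / 18
= 0.3889

0.3889


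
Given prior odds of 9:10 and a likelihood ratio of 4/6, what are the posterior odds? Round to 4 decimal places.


Posterior odds = prior odds * LR
Prior odds = 9/10 = 0.9
LR = 4/6 = 0.6667
Posterior odds = 0.9 * 0.6667 = 0.6

0.6


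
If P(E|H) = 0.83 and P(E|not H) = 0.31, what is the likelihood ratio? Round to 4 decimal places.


Likelihood ratio = P(E|H) / P(E|not H)
= 0.83 / 0.31
= 2.6774

2.6774


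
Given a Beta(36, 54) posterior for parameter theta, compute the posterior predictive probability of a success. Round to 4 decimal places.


For a Beta-Bernoulli model, the predictive probability is the mean:
P(success) = 36/(36+54) = 36/90 = 0.4

0.4


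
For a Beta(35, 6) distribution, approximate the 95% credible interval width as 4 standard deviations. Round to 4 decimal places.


Variance of Beta(a,b) = ab / ((a+b)^2 * (a+b+1))
= 35*6 / ((41)^2 * 42)
= 0.003
SD = sqrt(0.003) = 0.0545
Width = 4 * SD = 0.2182

0.2182


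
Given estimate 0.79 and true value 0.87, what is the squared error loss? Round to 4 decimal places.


Squared error = (estimate - true)^2
Difference = -0.08
Loss = -0.08^2 = 0.0064

0.0064


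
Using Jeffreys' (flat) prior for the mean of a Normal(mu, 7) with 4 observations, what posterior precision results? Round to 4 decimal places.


Flat prior means prior precision is 0.
Posterior precision = n / sigma^2 = 4/7 = 0.5714

0.5714


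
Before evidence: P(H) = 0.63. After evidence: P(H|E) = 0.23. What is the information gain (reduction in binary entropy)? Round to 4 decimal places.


Prior entropy = 0.9507
Posterior entropy = 0.778
Information gain = 0.9507 - 0.778 = 0.1727

0.1727


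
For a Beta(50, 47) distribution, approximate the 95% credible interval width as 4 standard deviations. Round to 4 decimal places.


Variance of Beta(a,b) = ab / ((a+b)^2 * (a+b+1))
= 50*47 / ((97)^2 * 98)
= 0.0025
SD = sqrt(0.0025) = 0.0505
Width = 4 * SD = 0.2019

0.2019


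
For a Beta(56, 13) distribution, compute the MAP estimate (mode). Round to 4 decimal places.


MAP = mode = (a-1)/(a+b-2)
= (56-1)/(56+13-2)
= 55/67 = 0.8209

0.8209


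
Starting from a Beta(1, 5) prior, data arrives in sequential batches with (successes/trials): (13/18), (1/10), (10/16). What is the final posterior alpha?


In sequential Bayesian updating, we sum all successes.
Total successes = 24
Final alpha = 1 + 24 = 25

25


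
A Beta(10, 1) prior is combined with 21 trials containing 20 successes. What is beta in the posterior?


In conjugate updating:
beta_posterior = beta_prior + (n - k)
= 1 + (21 - 20)
= 1 + 1 = 2

2


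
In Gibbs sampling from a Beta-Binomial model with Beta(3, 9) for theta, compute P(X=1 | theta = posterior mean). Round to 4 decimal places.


Posterior mean = alpha/(alpha+beta) = 3/12 = 0.25
P(X=1|theta=mean) = theta = 0.25

0.25


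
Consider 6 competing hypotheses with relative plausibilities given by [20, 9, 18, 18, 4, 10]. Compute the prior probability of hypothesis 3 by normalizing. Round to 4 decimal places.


Sum of weights = 20 + 9 + 18 + 18 + 4 + 10 = 79
Normalized prior for H3 = 18 / 79
= 0.2278

0.2278


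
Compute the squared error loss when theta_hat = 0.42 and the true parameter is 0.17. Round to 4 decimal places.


L = (theta_hat - theta_true)^2
= (0.42 - 0.17)^2
= 0.25^2 = 0.0625

0.0625


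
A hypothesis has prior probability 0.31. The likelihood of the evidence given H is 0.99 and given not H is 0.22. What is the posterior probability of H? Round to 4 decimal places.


Using Bayes' theorem:
P(E) = 0.31 * 0.99 + 0.69 * 0.22
P(E) = 0.4587
P(H|E) = (0.31 * 0.99) / 0.4587 = 0.6691

0.6691
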